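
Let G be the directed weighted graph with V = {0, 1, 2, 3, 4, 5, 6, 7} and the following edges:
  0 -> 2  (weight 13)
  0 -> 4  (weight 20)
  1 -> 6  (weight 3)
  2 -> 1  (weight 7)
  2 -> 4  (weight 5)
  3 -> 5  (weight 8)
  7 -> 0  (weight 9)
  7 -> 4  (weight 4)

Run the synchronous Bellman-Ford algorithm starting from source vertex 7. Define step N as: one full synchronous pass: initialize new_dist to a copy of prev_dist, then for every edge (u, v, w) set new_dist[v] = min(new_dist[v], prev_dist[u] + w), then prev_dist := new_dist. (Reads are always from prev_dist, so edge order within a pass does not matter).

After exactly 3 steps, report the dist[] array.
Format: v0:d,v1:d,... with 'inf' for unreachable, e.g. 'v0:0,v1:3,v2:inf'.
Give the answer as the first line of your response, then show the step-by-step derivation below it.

v0:9,v1:29,v2:22,v3:inf,v4:4,v5:inf,v6:inf,v7:0

step 1: dist = v0:9,v1:inf,v2:inf,v3:inf,v4:4,v5:inf,v6:inf,v7:0
step 2: dist = v0:9,v1:inf,v2:22,v3:inf,v4:4,v5:inf,v6:inf,v7:0
step 3: dist = v0:9,v1:29,v2:22,v3:inf,v4:4,v5:inf,v6:inf,v7:0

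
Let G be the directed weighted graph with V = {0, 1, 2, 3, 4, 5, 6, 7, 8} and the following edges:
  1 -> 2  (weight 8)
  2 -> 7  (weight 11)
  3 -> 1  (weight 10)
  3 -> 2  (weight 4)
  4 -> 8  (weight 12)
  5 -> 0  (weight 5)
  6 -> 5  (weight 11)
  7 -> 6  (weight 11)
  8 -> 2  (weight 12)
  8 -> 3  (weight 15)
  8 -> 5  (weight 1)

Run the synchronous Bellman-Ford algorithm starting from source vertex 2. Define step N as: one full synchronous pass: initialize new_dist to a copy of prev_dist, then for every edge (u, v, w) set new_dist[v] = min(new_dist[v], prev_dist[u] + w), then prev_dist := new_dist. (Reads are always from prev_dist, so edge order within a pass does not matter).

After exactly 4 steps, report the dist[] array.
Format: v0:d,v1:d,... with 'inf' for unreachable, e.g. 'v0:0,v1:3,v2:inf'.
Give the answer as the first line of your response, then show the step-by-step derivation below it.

v0:38,v1:inf,v2:0,v3:inf,v4:inf,v5:33,v6:22,v7:11,v8:inf

step 1: dist = v0:inf,v1:inf,v2:0,v3:inf,v4:inf,v5:inf,v6:inf,v7:11,v8:inf
step 2: dist = v0:inf,v1:inf,v2:0,v3:inf,v4:inf,v5:inf,v6:22,v7:11,v8:inf
step 3: dist = v0:inf,v1:inf,v2:0,v3:inf,v4:inf,v5:33,v6:22,v7:11,v8:inf
step 4: dist = v0:38,v1:inf,v2:0,v3:inf,v4:inf,v5:33,v6:22,v7:11,v8:inf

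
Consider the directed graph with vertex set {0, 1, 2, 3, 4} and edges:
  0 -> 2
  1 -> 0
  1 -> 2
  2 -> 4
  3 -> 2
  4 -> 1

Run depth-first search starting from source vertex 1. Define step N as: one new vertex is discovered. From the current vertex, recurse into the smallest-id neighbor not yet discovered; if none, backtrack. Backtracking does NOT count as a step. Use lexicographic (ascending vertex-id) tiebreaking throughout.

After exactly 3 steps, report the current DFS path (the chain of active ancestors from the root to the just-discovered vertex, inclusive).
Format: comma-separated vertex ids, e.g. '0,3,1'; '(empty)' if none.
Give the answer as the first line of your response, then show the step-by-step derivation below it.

1,0,2

step 1: discover 1; path=1; order=1
step 2: discover 0; path=1>0; order=1,0
step 3: discover 2; path=1>0>2; order=1,0,2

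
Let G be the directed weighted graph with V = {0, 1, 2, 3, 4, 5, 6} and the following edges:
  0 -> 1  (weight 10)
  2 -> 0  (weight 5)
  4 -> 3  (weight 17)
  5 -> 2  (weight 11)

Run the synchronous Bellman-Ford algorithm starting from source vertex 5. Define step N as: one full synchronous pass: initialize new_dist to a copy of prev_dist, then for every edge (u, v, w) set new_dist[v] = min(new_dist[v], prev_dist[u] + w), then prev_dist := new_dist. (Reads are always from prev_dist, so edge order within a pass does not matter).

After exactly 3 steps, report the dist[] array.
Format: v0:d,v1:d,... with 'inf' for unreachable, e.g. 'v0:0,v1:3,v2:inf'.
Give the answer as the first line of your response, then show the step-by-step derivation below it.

v0:16,v1:26,v2:11,v3:inf,v4:inf,v5:0,v6:inf

step 1: dist = v0:inf,v1:inf,v2:11,v3:inf,v4:inf,v5:0,v6:inf
step 2: dist = v0:16,v1:inf,v2:11,v3:inf,v4:inf,v5:0,v6:inf
step 3: dist = v0:16,v1:26,v2:11,v3:inf,v4:inf,v5:0,v6:inf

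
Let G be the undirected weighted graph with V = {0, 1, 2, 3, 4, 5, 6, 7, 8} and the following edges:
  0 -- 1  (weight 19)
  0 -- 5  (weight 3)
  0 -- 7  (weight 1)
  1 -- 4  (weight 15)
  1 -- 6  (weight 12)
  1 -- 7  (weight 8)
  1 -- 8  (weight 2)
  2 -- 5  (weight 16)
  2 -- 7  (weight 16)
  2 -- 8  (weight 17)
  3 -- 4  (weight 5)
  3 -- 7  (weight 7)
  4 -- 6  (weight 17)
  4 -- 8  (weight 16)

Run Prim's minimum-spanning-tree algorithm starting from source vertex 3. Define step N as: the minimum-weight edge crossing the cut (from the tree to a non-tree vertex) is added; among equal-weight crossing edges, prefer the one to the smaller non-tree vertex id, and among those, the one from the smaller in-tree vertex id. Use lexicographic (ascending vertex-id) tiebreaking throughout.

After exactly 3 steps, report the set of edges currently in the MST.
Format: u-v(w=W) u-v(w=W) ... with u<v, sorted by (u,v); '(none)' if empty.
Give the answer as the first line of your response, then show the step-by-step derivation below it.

0-7(w=1) 3-4(w=5) 3-7(w=7)

step 1: add edge 3-4 (w=5); MST = {3-4(w=5)}
step 2: add edge 3-7 (w=7); MST = {3-4(w=5) 3-7(w=7)}
step 3: add edge 0-7 (w=1); MST = {0-7(w=1) 3-4(w=5) 3-7(w=7)}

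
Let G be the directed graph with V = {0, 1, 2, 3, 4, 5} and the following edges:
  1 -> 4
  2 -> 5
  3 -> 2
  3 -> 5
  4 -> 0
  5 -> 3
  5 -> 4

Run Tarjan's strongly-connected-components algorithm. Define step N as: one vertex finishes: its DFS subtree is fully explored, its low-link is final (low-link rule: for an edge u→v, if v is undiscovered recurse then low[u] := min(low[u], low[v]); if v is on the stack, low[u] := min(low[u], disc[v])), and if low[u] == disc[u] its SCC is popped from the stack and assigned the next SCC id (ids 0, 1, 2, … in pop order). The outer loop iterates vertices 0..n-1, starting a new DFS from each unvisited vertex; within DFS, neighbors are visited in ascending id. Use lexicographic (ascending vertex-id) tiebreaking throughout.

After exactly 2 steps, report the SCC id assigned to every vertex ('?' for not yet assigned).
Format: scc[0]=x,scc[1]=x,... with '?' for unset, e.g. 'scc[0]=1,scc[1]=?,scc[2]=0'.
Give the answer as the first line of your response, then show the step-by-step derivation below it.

scc[0]=0,scc[1]=?,scc[2]=?,scc[3]=?,scc[4]=1,scc[5]=?

step 1: low=(low[0]=0,low[1]=?,low[2]=?,low[3]=?,low[4]=?,low[5]=?); scc=(scc[0]=0,scc[1]=?,scc[2]=?,scc[3]=?,scc[4]=?,scc[5]=?)
step 2: low=(low[0]=0,low[1]=1,low[2]=?,low[3]=?,low[4]=2,low[5]=?); scc=(scc[0]=0,scc[1]=?,scc[2]=?,scc[3]=?,scc[4]=1,scc[5]=?)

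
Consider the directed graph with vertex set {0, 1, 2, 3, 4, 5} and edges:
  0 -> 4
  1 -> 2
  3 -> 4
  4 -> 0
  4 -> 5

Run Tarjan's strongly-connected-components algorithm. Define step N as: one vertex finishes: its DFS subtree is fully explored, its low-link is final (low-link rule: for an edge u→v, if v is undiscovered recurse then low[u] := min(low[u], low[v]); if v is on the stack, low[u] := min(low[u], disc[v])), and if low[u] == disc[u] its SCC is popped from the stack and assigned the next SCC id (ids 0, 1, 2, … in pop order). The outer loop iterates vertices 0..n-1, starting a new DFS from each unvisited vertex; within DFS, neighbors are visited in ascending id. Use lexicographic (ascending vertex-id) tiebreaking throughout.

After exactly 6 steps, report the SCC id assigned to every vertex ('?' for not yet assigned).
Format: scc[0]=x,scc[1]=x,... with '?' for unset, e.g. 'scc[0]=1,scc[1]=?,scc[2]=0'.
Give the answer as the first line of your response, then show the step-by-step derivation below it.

scc[0]=1,scc[1]=3,scc[2]=2,scc[3]=4,scc[4]=1,scc[5]=0

step 1: low=(low[0]=0,low[1]=?,low[2]=?,low[3]=?,low[4]=0,low[5]=2); scc=(scc[0]=?,scc[1]=?,scc[2]=?,scc[3]=?,scc[4]=?,scc[5]=0)
step 2: low=(low[0]=0,low[1]=?,low[2]=?,low[3]=?,low[4]=0,low[5]=2); scc=(scc[0]=?,scc[1]=?,scc[2]=?,scc[3]=?,scc[4]=?,scc[5]=0)
step 3: low=(low[0]=0,low[1]=?,low[2]=?,low[3]=?,low[4]=0,low[5]=2); scc=(scc[0]=1,scc[1]=?,scc[2]=?,scc[3]=?,scc[4]=1,scc[5]=0)
step 4: low=(low[0]=0,low[1]=3,low[2]=4,low[3]=?,low[4]=0,low[5]=2); scc=(scc[0]=1,scc[1]=?,scc[2]=2,scc[3]=?,scc[4]=1,scc[5]=0)
step 5: low=(low[0]=0,low[1]=3,low[2]=4,low[3]=?,low[4]=0,low[5]=2); scc=(scc[0]=1,scc[1]=3,scc[2]=2,scc[3]=?,scc[4]=1,scc[5]=0)
step 6: low=(low[0]=0,low[1]=3,low[2]=4,low[3]=5,low[4]=0,low[5]=2); scc=(scc[0]=1,scc[1]=3,scc[2]=2,scc[3]=4,scc[4]=1,scc[5]=0)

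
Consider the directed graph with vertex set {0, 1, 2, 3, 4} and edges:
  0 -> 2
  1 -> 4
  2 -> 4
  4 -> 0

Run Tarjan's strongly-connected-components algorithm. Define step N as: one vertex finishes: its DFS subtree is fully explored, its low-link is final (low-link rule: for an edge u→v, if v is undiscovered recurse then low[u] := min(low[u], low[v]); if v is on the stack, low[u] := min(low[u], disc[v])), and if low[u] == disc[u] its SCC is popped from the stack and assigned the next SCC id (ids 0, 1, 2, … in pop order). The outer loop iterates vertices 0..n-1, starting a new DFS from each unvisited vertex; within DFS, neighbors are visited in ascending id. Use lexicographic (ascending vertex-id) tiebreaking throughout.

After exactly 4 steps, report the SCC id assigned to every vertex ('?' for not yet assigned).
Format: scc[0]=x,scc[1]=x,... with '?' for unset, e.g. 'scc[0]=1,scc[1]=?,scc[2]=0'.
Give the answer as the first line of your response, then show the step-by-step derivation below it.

scc[0]=0,scc[1]=1,scc[2]=0,scc[3]=?,scc[4]=0

step 1: low=(low[0]=0,low[1]=?,low[2]=1,low[3]=?,low[4]=0); scc=(scc[0]=?,scc[1]=?,scc[2]=?,scc[3]=?,scc[4]=?)
step 2: low=(low[0]=0,low[1]=?,low[2]=0,low[3]=?,low[4]=0); scc=(scc[0]=?,scc[1]=?,scc[2]=?,scc[3]=?,scc[4]=?)
step 3: low=(low[0]=0,low[1]=?,low[2]=0,low[3]=?,low[4]=0); scc=(scc[0]=0,scc[1]=?,scc[2]=0,scc[3]=?,scc[4]=0)
step 4: low=(low[0]=0,low[1]=3,low[2]=0,low[3]=?,low[4]=0); scc=(scc[0]=0,scc[1]=1,scc[2]=0,scc[3]=?,scc[4]=0)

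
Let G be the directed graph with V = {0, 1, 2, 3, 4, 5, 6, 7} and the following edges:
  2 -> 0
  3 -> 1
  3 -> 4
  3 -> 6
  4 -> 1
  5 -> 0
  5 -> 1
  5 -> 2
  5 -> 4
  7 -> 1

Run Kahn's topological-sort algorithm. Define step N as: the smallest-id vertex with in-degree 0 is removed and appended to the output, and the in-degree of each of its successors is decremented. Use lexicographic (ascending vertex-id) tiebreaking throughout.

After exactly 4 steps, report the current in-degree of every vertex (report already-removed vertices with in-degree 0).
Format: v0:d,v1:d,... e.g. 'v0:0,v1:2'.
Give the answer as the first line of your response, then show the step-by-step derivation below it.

v0:0,v1:2,v2:0,v3:0,v4:0,v5:0,v6:0,v7:0

step 1: output 3; order=[3]; indeg=(2,3,1,0,1,0,0,0)
step 2: output 5; order=[3,5]; indeg=(1,2,0,0,0,0,0,0)
step 3: output 2; order=[3,5,2]; indeg=(0,2,0,0,0,0,0,0)
step 4: output 0; order=[3,5,2,0]; indeg=(0,2,0,0,0,0,0,0)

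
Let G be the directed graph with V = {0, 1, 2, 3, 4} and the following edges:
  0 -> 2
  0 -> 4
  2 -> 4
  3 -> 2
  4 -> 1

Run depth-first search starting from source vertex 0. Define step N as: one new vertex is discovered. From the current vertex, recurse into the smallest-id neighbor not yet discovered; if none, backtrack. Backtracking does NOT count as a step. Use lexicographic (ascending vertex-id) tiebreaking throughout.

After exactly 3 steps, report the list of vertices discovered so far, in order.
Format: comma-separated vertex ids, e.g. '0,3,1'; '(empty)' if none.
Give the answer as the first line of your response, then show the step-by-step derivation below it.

0,2,4

step 1: discover 0; path=0; order=0
step 2: discover 2; path=0>2; order=0,2
step 3: discover 4; path=0>2>4; order=0,2,4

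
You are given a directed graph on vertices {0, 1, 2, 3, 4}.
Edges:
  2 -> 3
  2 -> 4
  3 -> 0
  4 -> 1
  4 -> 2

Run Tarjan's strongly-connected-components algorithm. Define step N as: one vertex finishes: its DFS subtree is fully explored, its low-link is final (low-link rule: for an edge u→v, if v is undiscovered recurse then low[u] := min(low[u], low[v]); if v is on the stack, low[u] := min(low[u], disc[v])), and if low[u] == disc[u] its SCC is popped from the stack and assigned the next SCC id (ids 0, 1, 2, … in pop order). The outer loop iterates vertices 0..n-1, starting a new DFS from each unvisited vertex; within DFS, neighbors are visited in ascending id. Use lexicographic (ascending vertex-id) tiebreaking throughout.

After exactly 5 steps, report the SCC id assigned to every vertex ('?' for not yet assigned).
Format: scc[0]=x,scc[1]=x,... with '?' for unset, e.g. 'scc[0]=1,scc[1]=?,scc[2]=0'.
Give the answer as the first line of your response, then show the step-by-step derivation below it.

scc[0]=0,scc[1]=1,scc[2]=3,scc[3]=2,scc[4]=3

step 1: low=(low[0]=0,low[1]=?,low[2]=?,low[3]=?,low[4]=?); scc=(scc[0]=0,scc[1]=?,scc[2]=?,scc[3]=?,scc[4]=?)
step 2: low=(low[0]=0,low[1]=1,low[2]=?,low[3]=?,low[4]=?); scc=(scc[0]=0,scc[1]=1,scc[2]=?,scc[3]=?,scc[4]=?)
step 3: low=(low[0]=0,low[1]=1,low[2]=2,low[3]=3,low[4]=?); scc=(scc[0]=0,scc[1]=1,scc[2]=?,scc[3]=2,scc[4]=?)
step 4: low=(low[0]=0,low[1]=1,low[2]=2,low[3]=3,low[4]=2); scc=(scc[0]=0,scc[1]=1,scc[2]=?,scc[3]=2,scc[4]=?)
step 5: low=(low[0]=0,low[1]=1,low[2]=2,low[3]=3,low[4]=2); scc=(scc[0]=0,scc[1]=1,scc[2]=3,scc[3]=2,scc[4]=3)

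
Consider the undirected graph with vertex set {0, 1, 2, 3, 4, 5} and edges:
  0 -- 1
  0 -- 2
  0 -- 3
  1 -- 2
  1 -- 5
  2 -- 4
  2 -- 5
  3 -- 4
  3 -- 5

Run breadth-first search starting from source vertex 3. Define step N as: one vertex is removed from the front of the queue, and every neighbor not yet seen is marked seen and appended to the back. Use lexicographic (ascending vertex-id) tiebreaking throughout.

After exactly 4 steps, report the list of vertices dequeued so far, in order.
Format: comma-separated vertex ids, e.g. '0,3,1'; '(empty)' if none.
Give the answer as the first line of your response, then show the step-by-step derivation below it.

3,0,4,5

step 1: dequeue 3; queue=[0,4,5]; order=3
step 2: dequeue 0; queue=[4,5,1,2]; order=3,0
step 3: dequeue 4; queue=[5,1,2]; order=3,0,4
step 4: dequeue 5; queue=[1,2]; order=3,0,4,5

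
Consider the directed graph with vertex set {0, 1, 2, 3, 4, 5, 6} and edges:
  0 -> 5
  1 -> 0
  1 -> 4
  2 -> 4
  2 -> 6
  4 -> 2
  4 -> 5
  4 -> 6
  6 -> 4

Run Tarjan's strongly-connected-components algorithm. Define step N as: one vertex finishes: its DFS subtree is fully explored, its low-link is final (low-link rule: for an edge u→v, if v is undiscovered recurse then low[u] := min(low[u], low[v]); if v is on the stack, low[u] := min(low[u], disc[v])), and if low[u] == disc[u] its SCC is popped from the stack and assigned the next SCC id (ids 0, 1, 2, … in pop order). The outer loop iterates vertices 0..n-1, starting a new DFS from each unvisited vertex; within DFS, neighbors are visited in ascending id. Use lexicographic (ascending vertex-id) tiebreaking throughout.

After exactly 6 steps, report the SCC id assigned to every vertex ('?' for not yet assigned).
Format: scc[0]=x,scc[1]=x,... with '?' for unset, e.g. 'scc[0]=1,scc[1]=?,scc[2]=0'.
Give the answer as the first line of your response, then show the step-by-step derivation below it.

scc[0]=1,scc[1]=3,scc[2]=2,scc[3]=?,scc[4]=2,scc[5]=0,scc[6]=2

step 1: low=(low[0]=0,low[1]=?,low[2]=?,low[3]=?,low[4]=?,low[5]=1,low[6]=?); scc=(scc[0]=?,scc[1]=?,scc[2]=?,scc[3]=?,scc[4]=?,scc[5]=0,scc[6]=?)
step 2: low=(low[0]=0,low[1]=?,low[2]=?,low[3]=?,low[4]=?,low[5]=1,low[6]=?); scc=(scc[0]=1,scc[1]=?,scc[2]=?,scc[3]=?,scc[4]=?,scc[5]=0,scc[6]=?)
step 3: low=(low[0]=0,low[1]=2,low[2]=3,low[3]=?,low[4]=3,low[5]=1,low[6]=3); scc=(scc[0]=1,scc[1]=?,scc[2]=?,scc[3]=?,scc[4]=?,scc[5]=0,scc[6]=?)
step 4: low=(low[0]=0,low[1]=2,low[2]=3,low[3]=?,low[4]=3,low[5]=1,low[6]=3); scc=(scc[0]=1,scc[1]=?,scc[2]=?,scc[3]=?,scc[4]=?,scc[5]=0,scc[6]=?)
step 5: low=(low[0]=0,low[1]=2,low[2]=3,low[3]=?,low[4]=3,low[5]=1,low[6]=3); scc=(scc[0]=1,scc[1]=?,scc[2]=2,scc[3]=?,scc[4]=2,scc[5]=0,scc[6]=2)
step 6: low=(low[0]=0,low[1]=2,low[2]=3,low[3]=?,low[4]=3,low[5]=1,low[6]=3); scc=(scc[0]=1,scc[1]=3,scc[2]=2,scc[3]=?,scc[4]=2,scc[5]=0,scc[6]=2)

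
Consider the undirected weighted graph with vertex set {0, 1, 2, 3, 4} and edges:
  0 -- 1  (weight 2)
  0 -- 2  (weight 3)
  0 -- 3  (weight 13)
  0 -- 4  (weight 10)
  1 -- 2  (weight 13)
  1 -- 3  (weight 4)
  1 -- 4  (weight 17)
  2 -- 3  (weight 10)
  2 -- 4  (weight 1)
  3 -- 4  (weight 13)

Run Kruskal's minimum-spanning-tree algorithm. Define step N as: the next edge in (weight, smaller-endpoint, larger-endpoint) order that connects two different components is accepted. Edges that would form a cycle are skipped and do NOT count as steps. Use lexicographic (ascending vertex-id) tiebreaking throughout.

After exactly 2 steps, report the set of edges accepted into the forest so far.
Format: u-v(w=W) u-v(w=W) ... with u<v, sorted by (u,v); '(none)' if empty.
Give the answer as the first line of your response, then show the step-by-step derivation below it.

0-1(w=2) 2-4(w=1)

step 1: add edge 2-4 (w=1); MST = {2-4(w=1)}
step 2: add edge 0-1 (w=2); MST = {0-1(w=2) 2-4(w=1)}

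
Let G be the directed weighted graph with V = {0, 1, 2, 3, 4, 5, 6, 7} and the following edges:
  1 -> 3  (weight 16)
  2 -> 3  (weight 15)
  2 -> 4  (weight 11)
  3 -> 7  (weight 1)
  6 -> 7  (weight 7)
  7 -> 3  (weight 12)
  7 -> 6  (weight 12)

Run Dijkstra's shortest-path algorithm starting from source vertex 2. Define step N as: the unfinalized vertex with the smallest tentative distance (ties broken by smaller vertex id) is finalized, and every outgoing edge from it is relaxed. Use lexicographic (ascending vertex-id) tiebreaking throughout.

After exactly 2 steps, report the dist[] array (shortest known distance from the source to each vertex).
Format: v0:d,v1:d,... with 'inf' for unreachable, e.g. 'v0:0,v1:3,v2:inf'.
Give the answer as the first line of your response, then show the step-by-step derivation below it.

v0:inf,v1:inf,v2:0,v3:15,v4:11,v5:inf,v6:inf,v7:inf

step 1: dist = v0:inf,v1:inf,v2:0,v3:15,v4:11,v5:inf,v6:inf,v7:inf
step 2: dist = v0:inf,v1:inf,v2:0,v3:15,v4:11,v5:inf,v6:inf,v7:inf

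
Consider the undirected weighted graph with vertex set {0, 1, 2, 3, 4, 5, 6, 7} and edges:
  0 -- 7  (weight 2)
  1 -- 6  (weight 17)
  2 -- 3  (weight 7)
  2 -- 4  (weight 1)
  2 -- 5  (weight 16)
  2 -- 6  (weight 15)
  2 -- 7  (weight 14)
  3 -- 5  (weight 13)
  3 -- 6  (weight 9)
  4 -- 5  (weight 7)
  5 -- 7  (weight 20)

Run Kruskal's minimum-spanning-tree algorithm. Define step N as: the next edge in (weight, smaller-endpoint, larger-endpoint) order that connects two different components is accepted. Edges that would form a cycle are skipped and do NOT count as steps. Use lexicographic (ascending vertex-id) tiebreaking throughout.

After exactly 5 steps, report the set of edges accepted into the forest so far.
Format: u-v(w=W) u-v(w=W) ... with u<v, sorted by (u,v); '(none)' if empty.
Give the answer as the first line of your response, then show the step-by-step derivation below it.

0-7(w=2) 2-3(w=7) 2-4(w=1) 3-6(w=9) 4-5(w=7)

step 1: add edge 2-4 (w=1); MST = {2-4(w=1)}
step 2: add edge 0-7 (w=2); MST = {0-7(w=2) 2-4(w=1)}
step 3: add edge 2-3 (w=7); MST = {0-7(w=2) 2-3(w=7) 2-4(w=1)}
step 4: add edge 4-5 (w=7); MST = {0-7(w=2) 2-3(w=7) 2-4(w=1) 4-5(w=7)}
step 5: add edge 3-6 (w=9); MST = {0-7(w=2) 2-3(w=7) 2-4(w=1) 3-6(w=9) 4-5(w=7)}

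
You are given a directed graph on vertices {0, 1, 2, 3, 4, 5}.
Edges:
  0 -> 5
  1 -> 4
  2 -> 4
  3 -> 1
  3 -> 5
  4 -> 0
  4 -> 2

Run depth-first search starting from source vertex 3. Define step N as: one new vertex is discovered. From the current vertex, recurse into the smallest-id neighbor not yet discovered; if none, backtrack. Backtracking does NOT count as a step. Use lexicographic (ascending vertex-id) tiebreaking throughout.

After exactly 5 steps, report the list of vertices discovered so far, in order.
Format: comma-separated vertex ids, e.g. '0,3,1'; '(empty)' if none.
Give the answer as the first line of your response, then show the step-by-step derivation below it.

3,1,4,0,5

step 1: discover 3; path=3; order=3
step 2: discover 1; path=3>1; order=3,1
step 3: discover 4; path=3>1>4; order=3,1,4
step 4: discover 0; path=3>1>4>0; order=3,1,4,0
step 5: discover 5; path=3>1>4>0>5; order=3,1,4,0,5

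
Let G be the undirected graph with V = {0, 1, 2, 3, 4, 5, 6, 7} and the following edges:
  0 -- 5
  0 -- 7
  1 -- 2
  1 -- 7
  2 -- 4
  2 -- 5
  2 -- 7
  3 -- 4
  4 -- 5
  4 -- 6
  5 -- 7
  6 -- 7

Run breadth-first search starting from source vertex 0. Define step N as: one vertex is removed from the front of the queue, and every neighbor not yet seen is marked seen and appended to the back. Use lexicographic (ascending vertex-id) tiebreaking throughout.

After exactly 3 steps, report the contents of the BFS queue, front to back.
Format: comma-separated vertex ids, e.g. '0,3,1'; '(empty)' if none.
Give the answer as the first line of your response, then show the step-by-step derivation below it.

2,4,1,6

step 1: dequeue 0; queue=[5,7]; order=0
step 2: dequeue 5; queue=[7,2,4]; order=0,5
step 3: dequeue 7; queue=[2,4,1,6]; order=0,5,7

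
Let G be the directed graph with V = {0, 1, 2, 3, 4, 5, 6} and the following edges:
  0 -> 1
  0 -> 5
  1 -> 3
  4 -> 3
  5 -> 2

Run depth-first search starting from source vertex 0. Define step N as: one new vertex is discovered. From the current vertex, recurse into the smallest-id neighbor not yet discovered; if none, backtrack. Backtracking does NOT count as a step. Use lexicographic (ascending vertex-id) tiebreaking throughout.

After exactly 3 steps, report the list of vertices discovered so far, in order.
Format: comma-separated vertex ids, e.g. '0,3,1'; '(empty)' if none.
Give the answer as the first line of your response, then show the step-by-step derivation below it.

0,1,3

step 1: discover 0; path=0; order=0
step 2: discover 1; path=0>1; order=0,1
step 3: discover 3; path=0>1>3; order=0,1,3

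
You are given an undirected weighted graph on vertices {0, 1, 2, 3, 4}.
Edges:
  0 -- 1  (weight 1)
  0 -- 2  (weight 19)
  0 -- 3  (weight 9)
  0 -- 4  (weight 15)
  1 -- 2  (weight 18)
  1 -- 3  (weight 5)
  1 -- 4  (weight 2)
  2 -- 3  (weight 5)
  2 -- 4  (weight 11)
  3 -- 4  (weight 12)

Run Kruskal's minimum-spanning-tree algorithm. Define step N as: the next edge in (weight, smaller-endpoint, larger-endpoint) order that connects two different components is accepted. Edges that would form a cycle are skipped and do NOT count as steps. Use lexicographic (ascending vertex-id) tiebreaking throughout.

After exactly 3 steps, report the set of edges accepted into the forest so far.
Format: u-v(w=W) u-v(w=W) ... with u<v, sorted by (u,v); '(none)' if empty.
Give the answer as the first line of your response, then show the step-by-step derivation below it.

0-1(w=1) 1-3(w=5) 1-4(w=2)

step 1: add edge 0-1 (w=1); MST = {0-1(w=1)}
step 2: add edge 1-4 (w=2); MST = {0-1(w=1) 1-4(w=2)}
step 3: add edge 1-3 (w=5); MST = {0-1(w=1) 1-3(w=5) 1-4(w=2)}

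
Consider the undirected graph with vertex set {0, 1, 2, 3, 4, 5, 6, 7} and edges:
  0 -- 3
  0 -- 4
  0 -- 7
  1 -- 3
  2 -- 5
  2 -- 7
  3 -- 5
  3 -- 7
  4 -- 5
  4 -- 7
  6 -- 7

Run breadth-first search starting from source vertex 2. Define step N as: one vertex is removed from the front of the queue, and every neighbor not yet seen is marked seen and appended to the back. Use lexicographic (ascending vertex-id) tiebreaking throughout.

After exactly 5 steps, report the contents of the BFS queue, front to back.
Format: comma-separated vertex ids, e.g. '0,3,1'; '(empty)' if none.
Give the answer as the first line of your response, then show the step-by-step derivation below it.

0,6,1

step 1: dequeue 2; queue=[5,7]; order=2
step 2: dequeue 5; queue=[7,3,4]; order=2,5
step 3: dequeue 7; queue=[3,4,0,6]; order=2,5,7
step 4: dequeue 3; queue=[4,0,6,1]; order=2,5,7,3
step 5: dequeue 4; queue=[0,6,1]; order=2,5,7,3,4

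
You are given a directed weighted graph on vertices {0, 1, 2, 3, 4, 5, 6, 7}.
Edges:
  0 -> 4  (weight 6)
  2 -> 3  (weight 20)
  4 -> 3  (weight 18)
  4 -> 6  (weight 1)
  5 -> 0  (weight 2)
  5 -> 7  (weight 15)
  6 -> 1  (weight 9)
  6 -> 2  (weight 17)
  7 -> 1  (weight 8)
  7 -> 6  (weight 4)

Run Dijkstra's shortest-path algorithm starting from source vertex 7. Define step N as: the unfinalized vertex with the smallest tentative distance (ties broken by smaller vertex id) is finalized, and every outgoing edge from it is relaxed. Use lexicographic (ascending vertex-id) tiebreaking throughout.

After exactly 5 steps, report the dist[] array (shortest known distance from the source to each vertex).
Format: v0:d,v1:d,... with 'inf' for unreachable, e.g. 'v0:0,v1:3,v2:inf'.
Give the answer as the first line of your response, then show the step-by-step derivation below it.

v0:inf,v1:8,v2:21,v3:41,v4:inf,v5:inf,v6:4,v7:0

step 1: dist = v0:inf,v1:8,v2:inf,v3:inf,v4:inf,v5:inf,v6:4,v7:0
step 2: dist = v0:inf,v1:8,v2:21,v3:inf,v4:inf,v5:inf,v6:4,v7:0
step 3: dist = v0:inf,v1:8,v2:21,v3:inf,v4:inf,v5:inf,v6:4,v7:0
step 4: dist = v0:inf,v1:8,v2:21,v3:41,v4:inf,v5:inf,v6:4,v7:0
step 5: dist = v0:inf,v1:8,v2:21,v3:41,v4:inf,v5:inf,v6:4,v7:0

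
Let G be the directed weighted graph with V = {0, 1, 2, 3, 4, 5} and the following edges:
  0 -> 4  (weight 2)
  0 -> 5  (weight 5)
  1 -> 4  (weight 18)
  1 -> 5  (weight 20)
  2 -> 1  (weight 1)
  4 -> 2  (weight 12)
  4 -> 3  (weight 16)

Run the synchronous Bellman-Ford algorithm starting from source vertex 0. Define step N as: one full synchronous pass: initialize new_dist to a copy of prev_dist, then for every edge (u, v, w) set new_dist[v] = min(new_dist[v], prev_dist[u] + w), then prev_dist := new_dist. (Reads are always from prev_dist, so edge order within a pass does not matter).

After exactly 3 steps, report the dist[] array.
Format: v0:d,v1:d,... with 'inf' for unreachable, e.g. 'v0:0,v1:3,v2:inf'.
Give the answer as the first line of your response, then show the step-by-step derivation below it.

v0:0,v1:15,v2:14,v3:18,v4:2,v5:5

step 1: dist = v0:0,v1:inf,v2:inf,v3:inf,v4:2,v5:5
step 2: dist = v0:0,v1:inf,v2:14,v3:18,v4:2,v5:5
step 3: dist = v0:0,v1:15,v2:14,v3:18,v4:2,v5:5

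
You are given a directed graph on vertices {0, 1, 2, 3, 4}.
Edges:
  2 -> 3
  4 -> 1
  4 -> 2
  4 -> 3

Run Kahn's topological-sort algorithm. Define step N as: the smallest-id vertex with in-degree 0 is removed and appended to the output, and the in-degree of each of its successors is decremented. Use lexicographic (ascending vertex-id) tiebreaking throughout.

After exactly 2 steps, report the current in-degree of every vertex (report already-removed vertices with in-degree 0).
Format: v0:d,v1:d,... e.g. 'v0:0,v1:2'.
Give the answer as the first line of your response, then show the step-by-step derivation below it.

v0:0,v1:0,v2:0,v3:1,v4:0

step 1: output 0; order=[0]; indeg=(0,1,1,2,0)
step 2: output 4; order=[0,4]; indeg=(0,0,0,1,0)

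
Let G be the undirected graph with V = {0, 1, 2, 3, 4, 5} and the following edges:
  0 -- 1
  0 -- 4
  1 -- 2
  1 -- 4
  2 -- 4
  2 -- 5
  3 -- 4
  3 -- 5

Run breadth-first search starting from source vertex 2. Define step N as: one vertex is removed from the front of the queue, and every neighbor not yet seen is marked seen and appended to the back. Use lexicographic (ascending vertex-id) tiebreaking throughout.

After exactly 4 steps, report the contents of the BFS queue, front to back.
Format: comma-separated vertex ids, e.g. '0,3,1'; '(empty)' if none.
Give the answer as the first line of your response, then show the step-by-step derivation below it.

0,3

step 1: dequeue 2; queue=[1,4,5]; order=2
step 2: dequeue 1; queue=[4,5,0]; order=2,1
step 3: dequeue 4; queue=[5,0,3]; order=2,1,4
step 4: dequeue 5; queue=[0,3]; order=2,1,4,5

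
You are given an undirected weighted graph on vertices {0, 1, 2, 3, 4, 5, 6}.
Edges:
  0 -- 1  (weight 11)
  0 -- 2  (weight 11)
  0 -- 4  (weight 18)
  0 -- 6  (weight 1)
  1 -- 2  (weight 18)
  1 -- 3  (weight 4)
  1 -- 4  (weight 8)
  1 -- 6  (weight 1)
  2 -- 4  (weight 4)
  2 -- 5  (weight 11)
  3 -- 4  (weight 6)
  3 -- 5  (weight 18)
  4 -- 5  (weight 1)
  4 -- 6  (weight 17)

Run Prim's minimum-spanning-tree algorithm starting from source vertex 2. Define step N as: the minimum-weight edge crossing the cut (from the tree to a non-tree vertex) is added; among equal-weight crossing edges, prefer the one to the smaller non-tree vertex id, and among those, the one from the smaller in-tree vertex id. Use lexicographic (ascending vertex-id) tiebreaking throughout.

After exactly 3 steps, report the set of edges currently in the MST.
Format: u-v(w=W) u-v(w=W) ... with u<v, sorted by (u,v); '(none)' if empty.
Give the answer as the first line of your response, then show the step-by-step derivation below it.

2-4(w=4) 3-4(w=6) 4-5(w=1)

step 1: add edge 2-4 (w=4); MST = {2-4(w=4)}
step 2: add edge 4-5 (w=1); MST = {2-4(w=4) 4-5(w=1)}
step 3: add edge 3-4 (w=6); MST = {2-4(w=4) 3-4(w=6) 4-5(w=1)}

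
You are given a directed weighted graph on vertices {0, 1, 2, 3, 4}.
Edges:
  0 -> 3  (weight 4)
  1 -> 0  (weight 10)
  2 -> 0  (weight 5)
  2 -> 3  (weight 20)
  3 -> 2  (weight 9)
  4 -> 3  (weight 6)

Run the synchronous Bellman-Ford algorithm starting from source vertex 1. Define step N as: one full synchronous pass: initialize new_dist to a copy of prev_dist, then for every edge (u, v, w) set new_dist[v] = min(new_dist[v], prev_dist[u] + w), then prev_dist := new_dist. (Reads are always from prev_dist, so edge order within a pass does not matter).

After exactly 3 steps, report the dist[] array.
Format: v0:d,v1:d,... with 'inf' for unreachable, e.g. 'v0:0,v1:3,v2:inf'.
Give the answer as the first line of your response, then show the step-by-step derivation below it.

v0:10,v1:0,v2:23,v3:14,v4:inf

step 1: dist = v0:10,v1:0,v2:inf,v3:inf,v4:inf
step 2: dist = v0:10,v1:0,v2:inf,v3:14,v4:inf
step 3: dist = v0:10,v1:0,v2:23,v3:14,v4:inf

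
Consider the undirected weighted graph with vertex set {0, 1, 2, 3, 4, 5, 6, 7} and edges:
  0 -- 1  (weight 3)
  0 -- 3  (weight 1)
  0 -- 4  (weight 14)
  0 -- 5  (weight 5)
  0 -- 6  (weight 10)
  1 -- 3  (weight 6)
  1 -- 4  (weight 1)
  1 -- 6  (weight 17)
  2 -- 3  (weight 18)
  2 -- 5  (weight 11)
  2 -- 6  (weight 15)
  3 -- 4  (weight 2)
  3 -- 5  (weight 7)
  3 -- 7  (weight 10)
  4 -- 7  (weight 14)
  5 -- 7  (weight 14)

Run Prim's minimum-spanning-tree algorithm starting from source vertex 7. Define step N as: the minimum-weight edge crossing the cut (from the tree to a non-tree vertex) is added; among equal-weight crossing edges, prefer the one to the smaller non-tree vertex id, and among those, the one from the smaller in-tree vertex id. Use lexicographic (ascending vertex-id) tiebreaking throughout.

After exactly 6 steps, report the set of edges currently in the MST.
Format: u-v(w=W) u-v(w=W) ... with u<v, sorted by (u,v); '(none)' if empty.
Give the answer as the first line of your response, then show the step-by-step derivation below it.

0-3(w=1) 0-5(w=5) 0-6(w=10) 1-4(w=1) 3-4(w=2) 3-7(w=10)

step 1: add edge 3-7 (w=10); MST = {3-7(w=10)}
step 2: add edge 0-3 (w=1); MST = {0-3(w=1) 3-7(w=10)}
step 3: add edge 3-4 (w=2); MST = {0-3(w=1) 3-4(w=2) 3-7(w=10)}
step 4: add edge 1-4 (w=1); MST = {0-3(w=1) 1-4(w=1) 3-4(w=2) 3-7(w=10)}
step 5: add edge 0-5 (w=5); MST = {0-3(w=1) 0-5(w=5) 1-4(w=1) 3-4(w=2) 3-7(w=10)}
step 6: add edge 0-6 (w=10); MST = {0-3(w=1) 0-5(w=5) 0-6(w=10) 1-4(w=1) 3-4(w=2) 3-7(w=10)}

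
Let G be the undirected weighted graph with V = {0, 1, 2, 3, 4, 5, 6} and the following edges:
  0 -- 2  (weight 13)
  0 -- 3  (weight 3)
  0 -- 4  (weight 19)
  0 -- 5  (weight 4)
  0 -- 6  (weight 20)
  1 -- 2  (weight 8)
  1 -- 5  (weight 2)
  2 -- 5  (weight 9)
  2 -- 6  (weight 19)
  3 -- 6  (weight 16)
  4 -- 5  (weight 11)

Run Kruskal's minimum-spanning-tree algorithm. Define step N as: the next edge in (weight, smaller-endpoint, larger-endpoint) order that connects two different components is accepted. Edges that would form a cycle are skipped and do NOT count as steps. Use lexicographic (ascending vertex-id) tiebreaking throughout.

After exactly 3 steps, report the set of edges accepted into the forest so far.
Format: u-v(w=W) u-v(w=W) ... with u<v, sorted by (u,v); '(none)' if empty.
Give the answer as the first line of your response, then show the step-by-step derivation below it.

0-3(w=3) 0-5(w=4) 1-5(w=2)

step 1: add edge 1-5 (w=2); MST = {1-5(w=2)}
step 2: add edge 0-3 (w=3); MST = {0-3(w=3) 1-5(w=2)}
step 3: add edge 0-5 (w=4); MST = {0-3(w=3) 0-5(w=4) 1-5(w=2)}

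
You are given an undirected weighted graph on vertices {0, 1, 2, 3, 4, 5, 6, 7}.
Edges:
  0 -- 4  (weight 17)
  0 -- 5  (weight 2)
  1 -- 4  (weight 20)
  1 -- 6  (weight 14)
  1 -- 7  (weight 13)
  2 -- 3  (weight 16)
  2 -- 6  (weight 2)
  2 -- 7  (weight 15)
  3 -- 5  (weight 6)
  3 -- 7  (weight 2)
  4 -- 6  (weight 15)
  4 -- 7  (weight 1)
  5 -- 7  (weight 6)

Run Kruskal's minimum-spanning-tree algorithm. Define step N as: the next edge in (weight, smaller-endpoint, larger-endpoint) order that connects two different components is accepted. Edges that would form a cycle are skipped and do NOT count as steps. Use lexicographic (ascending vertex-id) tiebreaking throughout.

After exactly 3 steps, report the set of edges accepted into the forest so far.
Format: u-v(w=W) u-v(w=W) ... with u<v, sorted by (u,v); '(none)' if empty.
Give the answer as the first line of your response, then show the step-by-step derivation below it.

0-5(w=2) 2-6(w=2) 4-7(w=1)

step 1: add edge 4-7 (w=1); MST = {4-7(w=1)}
step 2: add edge 0-5 (w=2); MST = {0-5(w=2) 4-7(w=1)}
step 3: add edge 2-6 (w=2); MST = {0-5(w=2) 2-6(w=2) 4-7(w=1)}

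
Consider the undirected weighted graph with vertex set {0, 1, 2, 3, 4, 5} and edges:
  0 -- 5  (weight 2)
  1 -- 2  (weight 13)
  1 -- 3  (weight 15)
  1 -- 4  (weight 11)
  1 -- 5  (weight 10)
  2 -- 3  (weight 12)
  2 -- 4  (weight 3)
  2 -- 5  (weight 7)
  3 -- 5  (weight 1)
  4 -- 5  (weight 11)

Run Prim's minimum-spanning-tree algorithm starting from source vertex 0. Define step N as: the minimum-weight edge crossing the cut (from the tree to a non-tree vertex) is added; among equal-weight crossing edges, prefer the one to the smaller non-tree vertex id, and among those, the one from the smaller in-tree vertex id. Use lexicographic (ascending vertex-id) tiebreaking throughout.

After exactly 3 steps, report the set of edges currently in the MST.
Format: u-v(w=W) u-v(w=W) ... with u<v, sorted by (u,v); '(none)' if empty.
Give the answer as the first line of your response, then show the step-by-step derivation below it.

0-5(w=2) 2-5(w=7) 3-5(w=1)

step 1: add edge 0-5 (w=2); MST = {0-5(w=2)}
step 2: add edge 3-5 (w=1); MST = {0-5(w=2) 3-5(w=1)}
step 3: add edge 2-5 (w=7); MST = {0-5(w=2) 2-5(w=7) 3-5(w=1)}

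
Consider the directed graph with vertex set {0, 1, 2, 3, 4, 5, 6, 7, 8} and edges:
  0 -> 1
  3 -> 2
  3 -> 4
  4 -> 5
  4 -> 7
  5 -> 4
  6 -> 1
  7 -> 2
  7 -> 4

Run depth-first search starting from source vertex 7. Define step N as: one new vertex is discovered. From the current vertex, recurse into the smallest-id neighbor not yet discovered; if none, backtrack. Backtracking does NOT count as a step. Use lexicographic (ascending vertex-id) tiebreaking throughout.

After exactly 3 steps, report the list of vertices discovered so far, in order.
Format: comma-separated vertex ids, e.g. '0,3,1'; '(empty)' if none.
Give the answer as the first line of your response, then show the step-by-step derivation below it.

7,2,4

step 1: discover 7; path=7; order=7
step 2: discover 2; path=7>2; order=7,2
step 3: discover 4; path=7>4; order=7,2,4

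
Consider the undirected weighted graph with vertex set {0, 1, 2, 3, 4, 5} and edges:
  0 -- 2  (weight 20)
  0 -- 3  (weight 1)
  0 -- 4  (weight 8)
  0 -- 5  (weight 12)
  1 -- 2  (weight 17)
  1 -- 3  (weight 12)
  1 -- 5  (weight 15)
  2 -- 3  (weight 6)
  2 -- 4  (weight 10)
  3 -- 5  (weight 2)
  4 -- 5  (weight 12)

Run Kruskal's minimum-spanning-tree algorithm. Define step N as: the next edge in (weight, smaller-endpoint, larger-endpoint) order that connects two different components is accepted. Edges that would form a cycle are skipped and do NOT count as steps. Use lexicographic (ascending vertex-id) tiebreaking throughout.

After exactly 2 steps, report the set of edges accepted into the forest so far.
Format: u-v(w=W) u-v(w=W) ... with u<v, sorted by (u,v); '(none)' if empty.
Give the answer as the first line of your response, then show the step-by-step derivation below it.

0-3(w=1) 3-5(w=2)

step 1: add edge 0-3 (w=1); MST = {0-3(w=1)}
step 2: add edge 3-5 (w=2); MST = {0-3(w=1) 3-5(w=2)}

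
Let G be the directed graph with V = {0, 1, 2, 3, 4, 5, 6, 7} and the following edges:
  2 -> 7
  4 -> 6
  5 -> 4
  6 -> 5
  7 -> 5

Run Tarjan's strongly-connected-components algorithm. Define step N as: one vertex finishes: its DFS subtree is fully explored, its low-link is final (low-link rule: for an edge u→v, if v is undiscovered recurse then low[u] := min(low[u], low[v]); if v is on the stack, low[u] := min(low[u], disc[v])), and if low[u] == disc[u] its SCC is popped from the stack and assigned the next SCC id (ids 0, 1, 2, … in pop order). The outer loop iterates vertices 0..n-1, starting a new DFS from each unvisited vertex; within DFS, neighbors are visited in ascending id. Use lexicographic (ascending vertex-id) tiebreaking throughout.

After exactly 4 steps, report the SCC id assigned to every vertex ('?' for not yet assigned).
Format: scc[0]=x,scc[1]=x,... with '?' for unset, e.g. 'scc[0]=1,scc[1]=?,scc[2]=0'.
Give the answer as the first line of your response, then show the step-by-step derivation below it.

scc[0]=0,scc[1]=1,scc[2]=?,scc[3]=?,scc[4]=?,scc[5]=?,scc[6]=?,scc[7]=?

step 1: low=(low[0]=0,low[1]=?,low[2]=?,low[3]=?,low[4]=?,low[5]=?,low[6]=?,low[7]=?); scc=(scc[0]=0,scc[1]=?,scc[2]=?,scc[3]=?,scc[4]=?,scc[5]=?,scc[6]=?,scc[7]=?)
step 2: low=(low[0]=0,low[1]=1,low[2]=?,low[3]=?,low[4]=?,low[5]=?,low[6]=?,low[7]=?); scc=(scc[0]=0,scc[1]=1,scc[2]=?,scc[3]=?,scc[4]=?,scc[5]=?,scc[6]=?,scc[7]=?)
step 3: low=(low[0]=0,low[1]=1,low[2]=2,low[3]=?,low[4]=5,low[5]=4,low[6]=4,low[7]=3); scc=(scc[0]=0,scc[1]=1,scc[2]=?,scc[3]=?,scc[4]=?,scc[5]=?,scc[6]=?,scc[7]=?)
step 4: low=(low[0]=0,low[1]=1,low[2]=2,low[3]=?,low[4]=4,low[5]=4,low[6]=4,low[7]=3); scc=(scc[0]=0,scc[1]=1,scc[2]=?,scc[3]=?,scc[4]=?,scc[5]=?,scc[6]=?,scc[7]=?)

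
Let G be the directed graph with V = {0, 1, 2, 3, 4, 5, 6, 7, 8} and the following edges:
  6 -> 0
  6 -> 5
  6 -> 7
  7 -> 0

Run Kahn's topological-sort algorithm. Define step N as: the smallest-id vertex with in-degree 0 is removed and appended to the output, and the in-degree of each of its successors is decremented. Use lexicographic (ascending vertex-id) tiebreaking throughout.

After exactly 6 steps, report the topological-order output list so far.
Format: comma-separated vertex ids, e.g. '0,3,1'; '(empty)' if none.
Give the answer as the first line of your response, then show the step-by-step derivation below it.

1,2,3,4,6,5

step 1: output 1; order=[1]; indeg=(2,0,0,0,0,1,0,1,0)
step 2: output 2; order=[1,2]; indeg=(2,0,0,0,0,1,0,1,0)
step 3: output 3; order=[1,2,3]; indeg=(2,0,0,0,0,1,0,1,0)
step 4: output 4; order=[1,2,3,4]; indeg=(2,0,0,0,0,1,0,1,0)
step 5: output 6; order=[1,2,3,4,6]; indeg=(1,0,0,0,0,0,0,0,0)
step 6: output 5; order=[1,2,3,4,6,5]; indeg=(1,0,0,0,0,0,0,0,0)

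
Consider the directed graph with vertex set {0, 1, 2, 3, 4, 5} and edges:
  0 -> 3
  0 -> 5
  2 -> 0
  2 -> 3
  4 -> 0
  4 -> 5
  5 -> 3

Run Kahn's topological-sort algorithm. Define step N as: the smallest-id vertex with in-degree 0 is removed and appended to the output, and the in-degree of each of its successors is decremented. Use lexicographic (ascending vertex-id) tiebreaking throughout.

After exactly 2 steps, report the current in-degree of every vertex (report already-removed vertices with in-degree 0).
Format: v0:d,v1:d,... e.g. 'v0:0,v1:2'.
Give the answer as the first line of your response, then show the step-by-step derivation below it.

v0:1,v1:0,v2:0,v3:2,v4:0,v5:2

step 1: output 1; order=[1]; indeg=(2,0,0,3,0,2)
step 2: output 2; order=[1,2]; indeg=(1,0,0,2,0,2)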